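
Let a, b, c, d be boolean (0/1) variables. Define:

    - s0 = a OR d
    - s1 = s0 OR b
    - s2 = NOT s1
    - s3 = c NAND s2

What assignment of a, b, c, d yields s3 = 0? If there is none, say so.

s3 = c NAND s2 must be 0, so both c = 1 and s2 = 1.
Check with a=0 b=0 c=1 d=0:
s0 = a OR d = 0 OR 0 = 0
s1 = s0 OR b = 0 OR 0 = 0
s2 = NOT s1 = NOT 0 = 1
s3 = c NAND s2 = 1 NAND 1 = 0
So s3 = 0 as required.

a=0 b=0 c=1 d=0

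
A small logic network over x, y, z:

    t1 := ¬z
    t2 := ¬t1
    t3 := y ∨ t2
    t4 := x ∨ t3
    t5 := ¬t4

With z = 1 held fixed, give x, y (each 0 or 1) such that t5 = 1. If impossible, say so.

With z = 1 fixed, none of the 4 settings of x, y give t5 = 1.
For example, with x=0, y=0:
t1 = ¬z = ¬1 = 0
t2 = ¬t1 = ¬0 = 1
t3 = y ∨ t2 = 0 ∨ 1 = 1
t4 = x ∨ t3 = 0 ∨ 1 = 1
t5 = ¬t4 = ¬1 = 0
giving t5 = 0 ≠ 1.

no solution exists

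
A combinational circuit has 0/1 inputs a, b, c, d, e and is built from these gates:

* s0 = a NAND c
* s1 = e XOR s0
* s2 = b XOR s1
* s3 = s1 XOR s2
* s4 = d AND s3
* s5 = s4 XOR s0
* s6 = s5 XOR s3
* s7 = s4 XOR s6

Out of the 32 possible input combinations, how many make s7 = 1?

s7 = s4 XOR s6 must be 1, so s4 and s6 differ.
Enumerating the 32 input combinations, 16 give s7 = 1 and 16 give s7 = 0.

16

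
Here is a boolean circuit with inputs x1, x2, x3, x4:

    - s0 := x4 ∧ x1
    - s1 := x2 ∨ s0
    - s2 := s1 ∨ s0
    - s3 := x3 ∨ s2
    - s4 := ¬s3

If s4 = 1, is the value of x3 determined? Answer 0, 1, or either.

0

s4 = ¬s3 must be 1, so s3 = 0.
s3 = x3 ∨ s2 must be 0, so both x3 = 0 and s2 = 0.
Every assignment with s4 = 1 has x3 = 0; there are 3 such assignment(s).
  x1=0, x2=0, x3=0, x4=0
  x1=0, x2=0, x3=0, x4=1
  x1=1, x2=0, x3=0, x4=0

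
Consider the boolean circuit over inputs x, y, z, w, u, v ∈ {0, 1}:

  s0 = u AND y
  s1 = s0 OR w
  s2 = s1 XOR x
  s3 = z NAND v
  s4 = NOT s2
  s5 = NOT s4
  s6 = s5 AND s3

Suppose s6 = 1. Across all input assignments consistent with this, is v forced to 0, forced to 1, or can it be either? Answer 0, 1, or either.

either

Both values of v occur among assignments with s6 = 1:
  v=0: x=0, y=0, z=0, w=1, u=0, v=0
  v=1: x=0, y=0, z=0, w=1, u=0, v=1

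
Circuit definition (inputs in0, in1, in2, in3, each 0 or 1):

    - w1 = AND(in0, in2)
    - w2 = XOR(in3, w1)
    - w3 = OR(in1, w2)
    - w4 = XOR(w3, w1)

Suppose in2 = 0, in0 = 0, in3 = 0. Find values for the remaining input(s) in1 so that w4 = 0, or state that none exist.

in1=0

w4 = XOR(w3, w1) must be 0, so w3 and w1 are equal.
Check with in2 = 0, in0 = 0, in3 = 0 and in1=0:
w1 = AND(in0, in2) = AND(0, 0) = 0
w2 = XOR(in3, w1) = XOR(0, 0) = 0
w3 = OR(in1, w2) = OR(0, 0) = 0
w4 = XOR(w3, w1) = XOR(0, 0) = 0
So w4 = 0.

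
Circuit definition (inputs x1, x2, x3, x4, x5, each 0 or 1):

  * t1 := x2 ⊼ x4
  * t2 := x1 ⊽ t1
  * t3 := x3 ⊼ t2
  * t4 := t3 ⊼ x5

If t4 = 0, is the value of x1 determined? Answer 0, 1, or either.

either

Both values of x1 occur among assignments with t4 = 0:
  x1=0: x1=0, x2=0, x3=0, x4=0, x5=1
  x1=1: x1=1, x2=0, x3=0, x4=0, x5=1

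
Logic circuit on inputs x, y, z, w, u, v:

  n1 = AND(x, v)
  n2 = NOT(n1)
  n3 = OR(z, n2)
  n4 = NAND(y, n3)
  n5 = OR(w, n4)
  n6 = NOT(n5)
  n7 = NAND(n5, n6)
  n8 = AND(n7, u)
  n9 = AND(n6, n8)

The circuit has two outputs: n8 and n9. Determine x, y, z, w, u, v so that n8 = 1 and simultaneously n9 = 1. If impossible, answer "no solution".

Check with x=1 y=1 z=0 w=0 u=1 v=0:
n1 = AND(x, v) = AND(1, 0) = 0
n2 = NOT(n1) = NOT 0 = 1
n3 = OR(z, n2) = OR(0, 1) = 1
n4 = NAND(y, n3) = NAND(1, 1) = 0
n5 = OR(w, n4) = OR(0, 0) = 0
n6 = NOT(n5) = NOT 0 = 1
n7 = NAND(n5, n6) = NAND(0, 1) = 1
n8 = AND(n7, u) = AND(1, 1) = 1
n9 = AND(n6, n8) = AND(1, 1) = 1
So n8 = 1 and n9 = 1.

x=1 y=1 z=0 w=0 u=1 v=0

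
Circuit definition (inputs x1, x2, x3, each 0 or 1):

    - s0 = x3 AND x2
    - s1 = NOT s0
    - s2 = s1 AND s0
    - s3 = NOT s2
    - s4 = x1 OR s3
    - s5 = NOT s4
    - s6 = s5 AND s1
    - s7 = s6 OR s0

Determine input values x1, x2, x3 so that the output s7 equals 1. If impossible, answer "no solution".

s7 = s6 OR s0 must be 1, so at least one of s6, s0 is 1.
Check with x1=0, x2=1, x3=1:
s0 = x3 AND x2 = 1 AND 1 = 1
s1 = NOT s0 = NOT 1 = 0
s2 = s1 AND s0 = 0 AND 1 = 0
s3 = NOT s2 = NOT 0 = 1
s4 = x1 OR s3 = 0 OR 1 = 1
s5 = NOT s4 = NOT 1 = 0
s6 = s5 AND s1 = 0 AND 0 = 0
s7 = s6 OR s0 = 0 OR 1 = 1
So s7 = 1 as required.

x1=0, x2=1, x3=1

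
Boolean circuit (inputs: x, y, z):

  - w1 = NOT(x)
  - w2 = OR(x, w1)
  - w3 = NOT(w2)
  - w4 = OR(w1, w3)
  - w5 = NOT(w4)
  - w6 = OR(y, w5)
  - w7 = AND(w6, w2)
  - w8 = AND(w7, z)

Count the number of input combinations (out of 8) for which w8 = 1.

w8 = AND(w7, z) must be 1, so both w7 = 1 and z = 1.
w7 = AND(w6, w2) must be 1, so both w6 = 1 and w2 = 1.
w6 = OR(y, w5) must be 1, so at least one of y, w5 is 1.
Satisfying assignments:
  x=0, y=1, z=1
  x=1, y=0, z=1
  x=1, y=1, z=1

3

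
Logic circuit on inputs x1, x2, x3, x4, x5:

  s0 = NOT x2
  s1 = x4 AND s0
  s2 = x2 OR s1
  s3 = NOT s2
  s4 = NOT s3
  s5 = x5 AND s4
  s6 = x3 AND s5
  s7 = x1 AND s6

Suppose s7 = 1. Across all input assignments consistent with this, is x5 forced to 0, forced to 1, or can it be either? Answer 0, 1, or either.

s7 = x1 AND s6 must be 1, so both x1 = 1 and s6 = 1.
s6 = x3 AND s5 must be 1, so both x3 = 1 and s5 = 1.
s5 = x5 AND s4 must be 1, so both x5 = 1 and s4 = 1.
Every assignment with s7 = 1 has x5 = 1; there are 3 such assignment(s).
  x1=1, x2=0, x3=1, x4=1, x5=1
  x1=1, x2=1, x3=1, x4=0, x5=1
  x1=1, x2=1, x3=1, x4=1, x5=1

1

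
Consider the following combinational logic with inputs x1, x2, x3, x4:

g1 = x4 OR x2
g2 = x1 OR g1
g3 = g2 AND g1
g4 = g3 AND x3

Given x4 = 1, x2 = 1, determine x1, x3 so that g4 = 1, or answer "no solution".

x1=0 x3=1

g4 = g3 AND x3 must be 1, so both g3 = 1 and x3 = 1.
Check with x4 = 1, x2 = 1 and x1=0, x3=1:
g1 = x4 OR x2 = 1 OR 1 = 1
g2 = x1 OR g1 = 0 OR 1 = 1
g3 = g2 AND g1 = 1 AND 1 = 1
g4 = g3 AND x3 = 1 AND 1 = 1
So g4 = 1.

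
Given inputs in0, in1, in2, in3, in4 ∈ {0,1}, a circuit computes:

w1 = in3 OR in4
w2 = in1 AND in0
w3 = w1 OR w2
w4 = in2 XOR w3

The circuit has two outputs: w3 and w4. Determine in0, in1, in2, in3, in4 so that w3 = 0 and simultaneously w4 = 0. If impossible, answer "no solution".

Check with in0=1, in1=0, in2=0, in3=0, in4=0:
w1 = in3 OR in4 = 0 OR 0 = 0
w2 = in1 AND in0 = 0 AND 1 = 0
w3 = w1 OR w2 = 0 OR 0 = 0
w4 = in2 XOR w3 = 0 XOR 0 = 0
So w3 = 0 and w4 = 0.

in0=1, in1=0, in2=0, in3=0, in4=0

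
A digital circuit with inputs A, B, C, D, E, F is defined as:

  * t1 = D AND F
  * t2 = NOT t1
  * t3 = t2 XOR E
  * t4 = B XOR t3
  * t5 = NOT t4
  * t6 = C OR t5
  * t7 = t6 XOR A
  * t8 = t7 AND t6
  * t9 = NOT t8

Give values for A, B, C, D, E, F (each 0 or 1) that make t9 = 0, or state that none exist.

A=0 B=0 C=1 D=1 E=0 F=0

t9 = NOT t8 must be 0, so t8 = 1.
Check with A=0 B=0 C=1 D=1 E=0 F=0:
t1 = D AND F = 1 AND 0 = 0
t2 = NOT t1 = NOT 0 = 1
t3 = t2 XOR E = 1 XOR 0 = 1
t4 = B XOR t3 = 0 XOR 1 = 1
t5 = NOT t4 = NOT 1 = 0
t6 = C OR t5 = 1 OR 0 = 1
t7 = t6 XOR A = 1 XOR 0 = 1
t8 = t7 AND t6 = 1 AND 1 = 1
t9 = NOT t8 = NOT 1 = 0
So t9 = 0 as required.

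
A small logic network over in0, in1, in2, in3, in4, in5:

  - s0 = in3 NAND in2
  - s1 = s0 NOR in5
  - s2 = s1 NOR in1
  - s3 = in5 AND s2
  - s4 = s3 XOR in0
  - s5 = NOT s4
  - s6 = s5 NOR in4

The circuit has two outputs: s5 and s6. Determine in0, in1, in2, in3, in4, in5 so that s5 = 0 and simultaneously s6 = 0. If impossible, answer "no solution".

Check with in0=1, in1=1, in2=1, in3=0, in4=1, in5=0:
s0 = in3 NAND in2 = 0 NAND 1 = 1
s1 = s0 NOR in5 = 1 NOR 0 = 0
s2 = s1 NOR in1 = 0 NOR 1 = 0
s3 = in5 AND s2 = 0 AND 0 = 0
s4 = s3 XOR in0 = 0 XOR 1 = 1
s5 = NOT s4 = NOT 1 = 0
s6 = s5 NOR in4 = 0 NOR 1 = 0
So s5 = 0 and s6 = 0.

in0=1, in1=1, in2=1, in3=0, in4=1, in5=0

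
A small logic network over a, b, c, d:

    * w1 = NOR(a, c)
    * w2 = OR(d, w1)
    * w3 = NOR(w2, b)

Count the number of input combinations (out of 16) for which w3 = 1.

w3 = NOR(w2, b) must be 1, so both w2 = 0 and b = 0.
Satisfying assignments:
  a=0, b=0, c=1, d=0
  a=1, b=0, c=0, d=0
  a=1, b=0, c=1, d=0

3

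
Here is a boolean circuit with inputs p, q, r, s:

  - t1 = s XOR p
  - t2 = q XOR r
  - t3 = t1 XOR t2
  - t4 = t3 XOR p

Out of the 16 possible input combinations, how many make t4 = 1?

t4 = t3 XOR p must be 1, so t3 and p differ.
Enumerating the 16 input combinations, 8 give t4 = 1 and 8 give t4 = 0.

8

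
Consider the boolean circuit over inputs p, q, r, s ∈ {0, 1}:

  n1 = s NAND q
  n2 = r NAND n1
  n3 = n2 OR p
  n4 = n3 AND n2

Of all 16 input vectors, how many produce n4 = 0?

6

n4 = n3 AND n2 must be 0, so at least one of n3, n2 is 0.
Satisfying assignments:
  p=0, q=0, r=1, s=0
  p=0, q=0, r=1, s=1
  p=0, q=1, r=1, s=0
  p=1, q=0, r=1, s=0
  p=1, q=0, r=1, s=1
  p=1, q=1, r=1, s=0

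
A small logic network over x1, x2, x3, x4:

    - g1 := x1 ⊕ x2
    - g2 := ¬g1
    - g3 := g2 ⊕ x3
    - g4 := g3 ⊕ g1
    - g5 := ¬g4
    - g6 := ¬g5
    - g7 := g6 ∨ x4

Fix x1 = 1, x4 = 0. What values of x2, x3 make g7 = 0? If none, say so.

g7 = g6 ∨ x4 must be 0, so both g6 = 0 and x4 = 0.
Check with x1 = 1, x4 = 0 and x2=0, x3=1:
g1 = x1 ⊕ x2 = 1 ⊕ 0 = 1
g2 = ¬g1 = ¬1 = 0
g3 = g2 ⊕ x3 = 0 ⊕ 1 = 1
g4 = g3 ⊕ g1 = 1 ⊕ 1 = 0
g5 = ¬g4 = ¬0 = 1
g6 = ¬g5 = ¬1 = 0
g7 = g6 ∨ x4 = 0 ∨ 0 = 0
So g7 = 0.

x2=0, x3=1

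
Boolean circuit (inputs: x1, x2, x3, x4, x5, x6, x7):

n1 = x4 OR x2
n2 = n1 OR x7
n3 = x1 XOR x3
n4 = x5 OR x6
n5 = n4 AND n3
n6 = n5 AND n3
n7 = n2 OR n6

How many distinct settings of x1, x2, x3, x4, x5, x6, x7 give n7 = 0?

10

n7 = n2 OR n6 must be 0, so both n2 = 0 and n6 = 0.
Enumerating the 128 input combinations, 10 give n7 = 0 and 118 give n7 = 1.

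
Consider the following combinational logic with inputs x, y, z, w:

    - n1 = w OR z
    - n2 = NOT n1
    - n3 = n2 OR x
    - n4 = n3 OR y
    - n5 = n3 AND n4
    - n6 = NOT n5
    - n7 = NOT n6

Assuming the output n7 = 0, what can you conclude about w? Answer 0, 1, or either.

Both values of w occur among assignments with n7 = 0:
  w=0: x=0, y=0, z=1, w=0
  w=1: x=0, y=0, z=0, w=1

either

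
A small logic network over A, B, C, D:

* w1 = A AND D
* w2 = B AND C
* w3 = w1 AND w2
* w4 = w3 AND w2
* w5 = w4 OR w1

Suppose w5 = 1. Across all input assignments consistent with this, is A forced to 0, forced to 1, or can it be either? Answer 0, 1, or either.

1

w5 = w4 OR w1 must be 1, so at least one of w4, w1 is 1.
Every assignment with w5 = 1 has A = 1; there are 4 such assignment(s).
  A=1, B=0, C=0, D=1
  A=1, B=0, C=1, D=1
  A=1, B=1, C=0, D=1
  A=1, B=1, C=1, D=1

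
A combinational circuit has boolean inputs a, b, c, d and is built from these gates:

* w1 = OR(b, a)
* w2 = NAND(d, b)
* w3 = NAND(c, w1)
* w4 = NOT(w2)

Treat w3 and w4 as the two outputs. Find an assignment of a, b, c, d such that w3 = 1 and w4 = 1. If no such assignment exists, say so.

a=1 b=1 c=0 d=1

Check with a=1 b=1 c=0 d=1:
w1 = OR(b, a) = OR(1, 1) = 1
w2 = NAND(d, b) = NAND(1, 1) = 0
w3 = NAND(c, w1) = NAND(0, 1) = 1
w4 = NOT(w2) = NOT 0 = 1
So w3 = 1 and w4 = 1.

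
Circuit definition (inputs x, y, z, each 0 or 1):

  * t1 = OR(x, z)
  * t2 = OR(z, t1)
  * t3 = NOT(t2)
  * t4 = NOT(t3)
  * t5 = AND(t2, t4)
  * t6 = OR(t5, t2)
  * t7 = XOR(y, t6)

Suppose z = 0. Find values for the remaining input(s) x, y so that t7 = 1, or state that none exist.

t7 = XOR(y, t6) must be 1, so y and t6 differ.
Check with z = 0 and x=0, y=1:
t1 = OR(x, z) = OR(0, 0) = 0
t2 = OR(z, t1) = OR(0, 0) = 0
t3 = NOT(t2) = NOT 0 = 1
t4 = NOT(t3) = NOT 1 = 0
t5 = AND(t2, t4) = AND(0, 0) = 0
t6 = OR(t5, t2) = OR(0, 0) = 0
t7 = XOR(y, t6) = XOR(1, 0) = 1
So t7 = 1.

x=0, y=1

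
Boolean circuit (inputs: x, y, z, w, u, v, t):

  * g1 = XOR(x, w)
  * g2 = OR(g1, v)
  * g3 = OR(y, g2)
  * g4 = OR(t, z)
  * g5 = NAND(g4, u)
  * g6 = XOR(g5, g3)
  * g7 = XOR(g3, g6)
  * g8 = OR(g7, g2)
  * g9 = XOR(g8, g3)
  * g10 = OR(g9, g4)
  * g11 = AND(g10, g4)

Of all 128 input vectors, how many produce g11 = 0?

g11 = AND(g10, g4) must be 0, so at least one of g10, g4 is 0.
Enumerating the 128 input combinations, 32 give g11 = 0 and 96 give g11 = 1.

32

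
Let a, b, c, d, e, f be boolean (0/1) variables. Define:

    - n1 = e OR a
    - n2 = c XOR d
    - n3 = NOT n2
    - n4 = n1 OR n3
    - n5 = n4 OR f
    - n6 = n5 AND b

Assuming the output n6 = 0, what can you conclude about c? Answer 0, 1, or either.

either

Both values of c occur among assignments with n6 = 0:
  c=0: a=0, b=0, c=0, d=0, e=0, f=0
  c=1: a=0, b=0, c=1, d=0, e=0, f=0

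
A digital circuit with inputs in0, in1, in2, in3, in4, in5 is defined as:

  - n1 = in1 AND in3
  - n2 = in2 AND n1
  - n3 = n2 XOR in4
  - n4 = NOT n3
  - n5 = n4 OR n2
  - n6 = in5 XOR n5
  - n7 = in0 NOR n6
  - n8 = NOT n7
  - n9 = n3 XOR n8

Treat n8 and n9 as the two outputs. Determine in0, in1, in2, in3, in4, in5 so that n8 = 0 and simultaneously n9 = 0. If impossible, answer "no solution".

Check with in0=0 in1=1 in2=1 in3=1 in4=1 in5=1:
n1 = in1 AND in3 = 1 AND 1 = 1
n2 = in2 AND n1 = 1 AND 1 = 1
n3 = n2 XOR in4 = 1 XOR 1 = 0
n4 = NOT n3 = NOT 0 = 1
n5 = n4 OR n2 = 1 OR 1 = 1
n6 = in5 XOR n5 = 1 XOR 1 = 0
n7 = in0 NOR n6 = 0 NOR 0 = 1
n8 = NOT n7 = NOT 1 = 0
n9 = n3 XOR n8 = 0 XOR 0 = 0
So n8 = 0 and n9 = 0.

in0=0 in1=1 in2=1 in3=1 in4=1 in5=1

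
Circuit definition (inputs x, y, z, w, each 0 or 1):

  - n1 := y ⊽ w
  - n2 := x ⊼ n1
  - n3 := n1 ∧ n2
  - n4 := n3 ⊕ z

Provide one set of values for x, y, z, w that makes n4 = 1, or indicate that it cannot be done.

n4 = n3 ⊕ z must be 1, so n3 and z differ.
Check with x=0, y=1, z=1, w=0:
n1 = y ⊽ w = 1 ⊽ 0 = 0
n2 = x ⊼ n1 = 0 ⊼ 0 = 1
n3 = n1 ∧ n2 = 0 ∧ 1 = 0
n4 = n3 ⊕ z = 0 ⊕ 1 = 1
So n4 = 1 as required.

x=0, y=1, z=1, w=0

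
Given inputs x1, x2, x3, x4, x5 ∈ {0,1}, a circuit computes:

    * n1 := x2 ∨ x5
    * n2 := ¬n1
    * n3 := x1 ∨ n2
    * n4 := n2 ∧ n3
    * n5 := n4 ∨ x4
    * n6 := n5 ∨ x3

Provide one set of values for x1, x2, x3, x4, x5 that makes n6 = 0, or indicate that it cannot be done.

n6 = n5 ∨ x3 must be 0, so both n5 = 0 and x3 = 0.
n5 = n4 ∨ x4 must be 0, so both n4 = 0 and x4 = 0.
Check with x1=0 x2=1 x3=0 x4=0 x5=0:
n1 = x2 ∨ x5 = 1 ∨ 0 = 1
n2 = ¬n1 = ¬1 = 0
n3 = x1 ∨ n2 = 0 ∨ 0 = 0
n4 = n2 ∧ n3 = 0 ∧ 0 = 0
n5 = n4 ∨ x4 = 0 ∨ 0 = 0
n6 = n5 ∨ x3 = 0 ∨ 0 = 0
So n6 = 0 as required.

x1=0 x2=1 x3=0 x4=0 x5=0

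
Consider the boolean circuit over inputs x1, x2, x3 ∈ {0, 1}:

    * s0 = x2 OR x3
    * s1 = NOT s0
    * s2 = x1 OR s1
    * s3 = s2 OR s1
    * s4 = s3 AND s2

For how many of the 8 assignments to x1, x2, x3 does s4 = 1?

5

s4 = s3 AND s2 must be 1, so both s3 = 1 and s2 = 1.
Enumerating the 8 input combinations, 5 give s4 = 1 and 3 give s4 = 0.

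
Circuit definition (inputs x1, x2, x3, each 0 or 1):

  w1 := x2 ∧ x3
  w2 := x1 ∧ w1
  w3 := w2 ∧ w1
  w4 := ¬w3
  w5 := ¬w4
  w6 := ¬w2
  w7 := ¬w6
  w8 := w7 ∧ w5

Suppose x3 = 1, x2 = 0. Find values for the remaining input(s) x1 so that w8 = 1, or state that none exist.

no solution exists

With x3 = 1, x2 = 0 fixed, none of the 2 settings of x1 give w8 = 1.
For example, with x1=0:
w1 = x2 ∧ x3 = 0 ∧ 1 = 0
w2 = x1 ∧ w1 = 0 ∧ 0 = 0
w3 = w2 ∧ w1 = 0 ∧ 0 = 0
w4 = ¬w3 = ¬0 = 1
w5 = ¬w4 = ¬1 = 0
w6 = ¬w2 = ¬0 = 1
w7 = ¬w6 = ¬1 = 0
w8 = w7 ∧ w5 = 0 ∧ 0 = 0
giving w8 = 0 ≠ 1.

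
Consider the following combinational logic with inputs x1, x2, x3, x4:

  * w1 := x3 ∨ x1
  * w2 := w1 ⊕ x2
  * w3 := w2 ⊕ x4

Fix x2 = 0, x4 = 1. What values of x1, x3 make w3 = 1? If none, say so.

x1=0, x3=0

w3 = w2 ⊕ x4 must be 1, so w2 and x4 differ.
Check with x2 = 0, x4 = 1 and x1=0, x3=0:
w1 = x3 ∨ x1 = 0 ∨ 0 = 0
w2 = w1 ⊕ x2 = 0 ⊕ 0 = 0
w3 = w2 ⊕ x4 = 0 ⊕ 1 = 1
So w3 = 1.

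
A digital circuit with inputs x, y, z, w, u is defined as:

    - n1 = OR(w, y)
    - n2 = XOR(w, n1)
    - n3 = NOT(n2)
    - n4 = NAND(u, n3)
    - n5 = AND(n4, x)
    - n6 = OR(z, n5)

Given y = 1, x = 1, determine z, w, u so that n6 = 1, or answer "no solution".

z=1, w=1, u=1

Check with y = 1, x = 1 and z=1, w=1, u=1:
n1 = OR(w, y) = OR(1, 1) = 1
n2 = XOR(w, n1) = XOR(1, 1) = 0
n3 = NOT(n2) = NOT 0 = 1
n4 = NAND(u, n3) = NAND(1, 1) = 0
n5 = AND(n4, x) = AND(0, 1) = 0
n6 = OR(z, n5) = OR(1, 0) = 1
So n6 = 1.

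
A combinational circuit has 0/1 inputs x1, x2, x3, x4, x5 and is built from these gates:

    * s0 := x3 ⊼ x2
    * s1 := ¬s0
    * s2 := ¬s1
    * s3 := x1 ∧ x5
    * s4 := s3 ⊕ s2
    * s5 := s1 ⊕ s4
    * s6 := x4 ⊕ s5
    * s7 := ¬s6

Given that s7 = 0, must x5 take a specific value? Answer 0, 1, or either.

either

Both values of x5 occur among assignments with s7 = 0:
  x5=0: x1=0, x2=0, x3=0, x4=0, x5=0
  x5=1: x1=0, x2=0, x3=0, x4=0, x5=1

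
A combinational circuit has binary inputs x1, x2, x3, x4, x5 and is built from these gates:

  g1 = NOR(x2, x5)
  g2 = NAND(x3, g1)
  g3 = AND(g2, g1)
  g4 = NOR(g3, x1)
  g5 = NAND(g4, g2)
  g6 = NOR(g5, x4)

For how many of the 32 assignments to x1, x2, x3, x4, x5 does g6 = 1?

g6 = NOR(g5, x4) must be 1, so both g5 = 0 and x4 = 0.
Satisfying assignments:
  x1=0, x2=0, x3=0, x4=0, x5=1
  x1=0, x2=0, x3=1, x4=0, x5=1
  x1=0, x2=1, x3=0, x4=0, x5=0
  x1=0, x2=1, x3=0, x4=0, x5=1
  x1=0, x2=1, x3=1, x4=0, x5=0
  x1=0, x2=1, x3=1, x4=0, x5=1

6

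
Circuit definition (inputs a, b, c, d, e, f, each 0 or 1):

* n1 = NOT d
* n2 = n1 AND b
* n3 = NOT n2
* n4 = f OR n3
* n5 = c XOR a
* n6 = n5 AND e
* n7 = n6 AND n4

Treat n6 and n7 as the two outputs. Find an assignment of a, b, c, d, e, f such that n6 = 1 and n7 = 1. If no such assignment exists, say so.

a=0, b=1, c=1, d=1, e=1, f=1

Check with a=0, b=1, c=1, d=1, e=1, f=1:
n1 = NOT d = NOT 1 = 0
n2 = n1 AND b = 0 AND 1 = 0
n3 = NOT n2 = NOT 0 = 1
n4 = f OR n3 = 1 OR 1 = 1
n5 = c XOR a = 1 XOR 0 = 1
n6 = n5 AND e = 1 AND 1 = 1
n7 = n6 AND n4 = 1 AND 1 = 1
So n6 = 1 and n7 = 1.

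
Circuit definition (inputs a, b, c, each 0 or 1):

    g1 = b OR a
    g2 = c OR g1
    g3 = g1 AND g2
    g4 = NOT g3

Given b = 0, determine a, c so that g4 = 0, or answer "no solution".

a=1 c=0

g4 = NOT g3 must be 0, so g3 = 1.
Check with b = 0 and a=1, c=0:
g1 = b OR a = 0 OR 1 = 1
g2 = c OR g1 = 0 OR 1 = 1
g3 = g1 AND g2 = 1 AND 1 = 1
g4 = NOT g3 = NOT 1 = 0
So g4 = 0.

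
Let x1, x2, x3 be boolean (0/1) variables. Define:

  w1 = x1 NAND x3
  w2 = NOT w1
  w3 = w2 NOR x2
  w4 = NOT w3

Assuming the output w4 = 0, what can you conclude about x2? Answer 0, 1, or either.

0

w4 = NOT w3 must be 0, so w3 = 1.
w3 = w2 NOR x2 must be 1, so both w2 = 0 and x2 = 0.
Every assignment with w4 = 0 has x2 = 0; there are 3 such assignment(s).
  x1=0, x2=0, x3=0
  x1=0, x2=0, x3=1
  x1=1, x2=0, x3=0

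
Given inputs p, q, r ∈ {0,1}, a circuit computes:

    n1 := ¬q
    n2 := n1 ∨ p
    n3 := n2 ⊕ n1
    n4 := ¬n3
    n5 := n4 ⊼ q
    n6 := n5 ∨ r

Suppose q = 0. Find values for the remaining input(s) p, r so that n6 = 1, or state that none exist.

p=1 r=0

Check with q = 0 and p=1, r=0:
n1 = ¬q = ¬0 = 1
n2 = n1 ∨ p = 1 ∨ 1 = 1
n3 = n2 ⊕ n1 = 1 ⊕ 1 = 0
n4 = ¬n3 = ¬0 = 1
n5 = n4 ⊼ q = 1 ⊼ 0 = 1
n6 = n5 ∨ r = 1 ∨ 0 = 1
So n6 = 1.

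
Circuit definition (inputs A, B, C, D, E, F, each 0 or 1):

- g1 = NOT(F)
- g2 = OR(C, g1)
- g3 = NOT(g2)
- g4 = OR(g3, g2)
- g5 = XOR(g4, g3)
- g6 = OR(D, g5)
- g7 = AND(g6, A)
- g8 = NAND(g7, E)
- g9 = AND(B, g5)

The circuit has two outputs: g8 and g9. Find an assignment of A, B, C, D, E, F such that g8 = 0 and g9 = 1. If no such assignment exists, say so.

A=1, B=1, C=0, D=0, E=1, F=0

Check with A=1, B=1, C=0, D=0, E=1, F=0:
g1 = NOT(F) = NOT 0 = 1
g2 = OR(C, g1) = OR(0, 1) = 1
g3 = NOT(g2) = NOT 1 = 0
g4 = OR(g3, g2) = OR(0, 1) = 1
g5 = XOR(g4, g3) = XOR(1, 0) = 1
g6 = OR(D, g5) = OR(0, 1) = 1
g7 = AND(g6, A) = AND(1, 1) = 1
g8 = NAND(g7, E) = NAND(1, 1) = 0
g9 = AND(B, g5) = AND(1, 1) = 1
So g8 = 0 and g9 = 1.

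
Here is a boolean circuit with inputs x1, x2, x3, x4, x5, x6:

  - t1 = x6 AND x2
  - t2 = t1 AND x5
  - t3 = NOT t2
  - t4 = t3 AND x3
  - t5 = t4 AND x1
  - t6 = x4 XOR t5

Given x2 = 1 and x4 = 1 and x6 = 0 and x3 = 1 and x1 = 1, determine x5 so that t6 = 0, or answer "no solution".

t6 = x4 XOR t5 must be 0, so x4 and t5 are equal.
Check with x2 = 1 and x4 = 1 and x6 = 0 and x3 = 1 and x1 = 1 and x5=0:
t1 = x6 AND x2 = 0 AND 1 = 0
t2 = t1 AND x5 = 0 AND 0 = 0
t3 = NOT t2 = NOT 0 = 1
t4 = t3 AND x3 = 1 AND 1 = 1
t5 = t4 AND x1 = 1 AND 1 = 1
t6 = x4 XOR t5 = 1 XOR 1 = 0
So t6 = 0.

x5=0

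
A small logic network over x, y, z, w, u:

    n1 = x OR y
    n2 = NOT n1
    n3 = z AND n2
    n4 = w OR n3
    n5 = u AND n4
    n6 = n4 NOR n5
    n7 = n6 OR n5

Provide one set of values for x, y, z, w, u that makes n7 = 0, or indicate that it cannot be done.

n7 = n6 OR n5 must be 0, so both n6 = 0 and n5 = 0.
n6 = n4 NOR n5 must be 0, so at least one of n4, n5 is 1.
n5 = u AND n4 must be 0, so at least one of u, n4 is 0.
Check with x=1, y=0, z=1, w=1, u=0:
n1 = x OR y = 1 OR 0 = 1
n2 = NOT n1 = NOT 1 = 0
n3 = z AND n2 = 1 AND 0 = 0
n4 = w OR n3 = 1 OR 0 = 1
n5 = u AND n4 = 0 AND 1 = 0
n6 = n4 NOR n5 = 1 NOR 0 = 0
n7 = n6 OR n5 = 0 OR 0 = 0
So n7 = 0 as required.

x=1, y=0, z=1, w=1, u=0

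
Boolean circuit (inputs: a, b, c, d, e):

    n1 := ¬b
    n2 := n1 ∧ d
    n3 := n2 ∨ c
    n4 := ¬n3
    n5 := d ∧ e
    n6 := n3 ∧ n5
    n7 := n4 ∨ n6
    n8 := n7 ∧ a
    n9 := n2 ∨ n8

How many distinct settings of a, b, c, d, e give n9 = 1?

n9 = n2 ∨ n8 must be 1, so at least one of n2, n8 is 1.
Enumerating the 32 input combinations, 15 give n9 = 1 and 17 give n9 = 0.

15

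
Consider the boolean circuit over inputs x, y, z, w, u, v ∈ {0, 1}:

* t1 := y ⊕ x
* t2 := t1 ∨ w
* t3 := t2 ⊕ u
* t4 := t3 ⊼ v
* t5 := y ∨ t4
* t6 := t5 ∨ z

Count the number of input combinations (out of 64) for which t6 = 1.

60

t6 = t5 ∨ z must be 1, so at least one of t5, z is 1.
Enumerating the 64 input combinations, 60 give t6 = 1 and 4 give t6 = 0.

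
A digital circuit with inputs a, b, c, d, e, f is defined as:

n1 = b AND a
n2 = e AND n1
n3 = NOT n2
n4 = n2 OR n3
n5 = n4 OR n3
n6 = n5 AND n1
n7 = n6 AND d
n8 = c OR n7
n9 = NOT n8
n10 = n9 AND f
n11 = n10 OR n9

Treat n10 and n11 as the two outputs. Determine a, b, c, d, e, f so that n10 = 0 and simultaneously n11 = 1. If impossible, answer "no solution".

a=0, b=1, c=0, d=1, e=1, f=0

Check with a=0, b=1, c=0, d=1, e=1, f=0:
n1 = b AND a = 1 AND 0 = 0
n2 = e AND n1 = 1 AND 0 = 0
n3 = NOT n2 = NOT 0 = 1
n4 = n2 OR n3 = 0 OR 1 = 1
n5 = n4 OR n3 = 1 OR 1 = 1
n6 = n5 AND n1 = 1 AND 0 = 0
n7 = n6 AND d = 0 AND 1 = 0
n8 = c OR n7 = 0 OR 0 = 0
n9 = NOT n8 = NOT 0 = 1
n10 = n9 AND f = 1 AND 0 = 0
n11 = n10 OR n9 = 0 OR 1 = 1
So n10 = 0 and n11 = 1.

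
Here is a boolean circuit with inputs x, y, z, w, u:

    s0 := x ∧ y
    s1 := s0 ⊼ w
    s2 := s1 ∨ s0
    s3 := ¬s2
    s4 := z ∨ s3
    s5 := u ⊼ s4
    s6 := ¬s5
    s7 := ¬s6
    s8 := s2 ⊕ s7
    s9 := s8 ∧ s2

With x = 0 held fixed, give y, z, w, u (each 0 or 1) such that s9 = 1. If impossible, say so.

y=0, z=1, w=0, u=1

Check with x = 0 and y=0, z=1, w=0, u=1:
s0 = x ∧ y = 0 ∧ 0 = 0
s1 = s0 ⊼ w = 0 ⊼ 0 = 1
s2 = s1 ∨ s0 = 1 ∨ 0 = 1
s3 = ¬s2 = ¬1 = 0
s4 = z ∨ s3 = 1 ∨ 0 = 1
s5 = u ⊼ s4 = 1 ⊼ 1 = 0
s6 = ¬s5 = ¬0 = 1
s7 = ¬s6 = ¬1 = 0
s8 = s2 ⊕ s7 = 1 ⊕ 0 = 1
s9 = s8 ∧ s2 = 1 ∧ 1 = 1
So s9 = 1.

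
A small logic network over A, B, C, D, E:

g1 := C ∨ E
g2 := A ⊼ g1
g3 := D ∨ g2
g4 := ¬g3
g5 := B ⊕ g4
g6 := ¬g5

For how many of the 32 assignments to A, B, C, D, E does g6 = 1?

g6 = ¬g5 must be 1, so g5 = 0.
Enumerating the 32 input combinations, 16 give g6 = 1 and 16 give g6 = 0.

16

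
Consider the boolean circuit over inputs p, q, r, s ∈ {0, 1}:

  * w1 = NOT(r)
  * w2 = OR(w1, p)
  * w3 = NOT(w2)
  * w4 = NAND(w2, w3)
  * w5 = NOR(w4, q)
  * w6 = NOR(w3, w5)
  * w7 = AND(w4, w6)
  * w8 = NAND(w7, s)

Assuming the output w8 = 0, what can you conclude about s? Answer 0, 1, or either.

w8 = NAND(w7, s) must be 0, so both w7 = 1 and s = 1.
w7 = AND(w4, w6) must be 1, so both w4 = 1 and w6 = 1.
w4 = NAND(w2, w3) must be 1, so at least one of w2, w3 is 0.
Every assignment with w8 = 0 has s = 1; there are 6 such assignment(s).

1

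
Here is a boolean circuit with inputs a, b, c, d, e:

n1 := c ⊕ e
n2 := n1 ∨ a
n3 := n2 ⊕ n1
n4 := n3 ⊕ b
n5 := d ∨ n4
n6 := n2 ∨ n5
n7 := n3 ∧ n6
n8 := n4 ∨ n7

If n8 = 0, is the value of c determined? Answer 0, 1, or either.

Both values of c occur among assignments with n8 = 0:
  c=0: a=0, b=0, c=0, d=0, e=0
  c=1: a=0, b=0, c=1, d=0, e=0

either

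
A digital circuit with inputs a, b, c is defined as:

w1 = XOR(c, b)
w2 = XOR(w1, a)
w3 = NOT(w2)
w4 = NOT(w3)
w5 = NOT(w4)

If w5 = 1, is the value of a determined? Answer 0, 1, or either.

Both values of a occur among assignments with w5 = 1:
  a=0: a=0, b=0, c=0
  a=1: a=1, b=0, c=1

either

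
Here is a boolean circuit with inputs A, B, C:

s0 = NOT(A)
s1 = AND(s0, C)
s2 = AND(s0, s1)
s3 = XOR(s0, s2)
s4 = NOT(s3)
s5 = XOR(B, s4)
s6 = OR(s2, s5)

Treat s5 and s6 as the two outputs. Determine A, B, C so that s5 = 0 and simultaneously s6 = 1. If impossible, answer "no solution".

Check with A=0 B=1 C=1:
s0 = NOT(A) = NOT 0 = 1
s1 = AND(s0, C) = AND(1, 1) = 1
s2 = AND(s0, s1) = AND(1, 1) = 1
s3 = XOR(s0, s2) = XOR(1, 1) = 0
s4 = NOT(s3) = NOT 0 = 1
s5 = XOR(B, s4) = XOR(1, 1) = 0
s6 = OR(s2, s5) = OR(1, 0) = 1
So s5 = 0 and s6 = 1.

A=0 B=1 C=1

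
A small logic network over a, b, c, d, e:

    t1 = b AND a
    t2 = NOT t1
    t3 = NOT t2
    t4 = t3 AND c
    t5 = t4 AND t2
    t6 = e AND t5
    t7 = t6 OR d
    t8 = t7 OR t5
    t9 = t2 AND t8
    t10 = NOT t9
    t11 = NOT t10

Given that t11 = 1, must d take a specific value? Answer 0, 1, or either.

1

t11 = NOT t10 must be 1, so t10 = 0.
Every assignment with t11 = 1 has d = 1; there are 12 such assignment(s).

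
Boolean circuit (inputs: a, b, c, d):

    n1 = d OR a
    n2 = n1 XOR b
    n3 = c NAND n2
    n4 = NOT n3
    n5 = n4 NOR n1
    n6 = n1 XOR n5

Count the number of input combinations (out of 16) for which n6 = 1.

n6 = n1 XOR n5 must be 1, so n1 and n5 differ.
Enumerating the 16 input combinations, 15 give n6 = 1 and 1 give n6 = 0.

15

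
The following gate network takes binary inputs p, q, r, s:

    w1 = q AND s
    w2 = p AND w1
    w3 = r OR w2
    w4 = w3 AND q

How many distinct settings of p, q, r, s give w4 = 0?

w4 = w3 AND q must be 0, so at least one of w3, q is 0.
Enumerating the 16 input combinations, 11 give w4 = 0 and 5 give w4 = 1.

11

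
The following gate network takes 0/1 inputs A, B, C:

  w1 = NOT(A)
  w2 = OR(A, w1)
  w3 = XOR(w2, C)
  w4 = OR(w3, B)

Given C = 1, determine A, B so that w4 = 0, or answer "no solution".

A=0, B=0

w4 = OR(w3, B) must be 0, so both w3 = 0 and B = 0.
w3 = XOR(w2, C) must be 0, so w2 and C are equal.
Check with C = 1 and A=0, B=0:
w1 = NOT(A) = NOT 0 = 1
w2 = OR(A, w1) = OR(0, 1) = 1
w3 = XOR(w2, C) = XOR(1, 1) = 0
w4 = OR(w3, B) = OR(0, 0) = 0
So w4 = 0.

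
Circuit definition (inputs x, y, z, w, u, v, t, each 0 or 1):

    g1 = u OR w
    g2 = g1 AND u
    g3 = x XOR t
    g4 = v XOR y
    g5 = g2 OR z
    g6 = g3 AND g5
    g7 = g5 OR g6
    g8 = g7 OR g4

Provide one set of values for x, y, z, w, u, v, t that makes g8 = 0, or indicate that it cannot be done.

g8 = g7 OR g4 must be 0, so both g7 = 0 and g4 = 0.
g7 = g5 OR g6 must be 0, so both g5 = 0 and g6 = 0.
g4 = v XOR y must be 0, so v and y are equal.
Check with x=1, y=0, z=0, w=1, u=0, v=0, t=0:
g1 = u OR w = 0 OR 1 = 1
g2 = g1 AND u = 1 AND 0 = 0
g3 = x XOR t = 1 XOR 0 = 1
g4 = v XOR y = 0 XOR 0 = 0
g5 = g2 OR z = 0 OR 0 = 0
g6 = g3 AND g5 = 1 AND 0 = 0
g7 = g5 OR g6 = 0 OR 0 = 0
g8 = g7 OR g4 = 0 OR 0 = 0
So g8 = 0 as required.

x=1, y=0, z=0, w=1, u=0, v=0, t=0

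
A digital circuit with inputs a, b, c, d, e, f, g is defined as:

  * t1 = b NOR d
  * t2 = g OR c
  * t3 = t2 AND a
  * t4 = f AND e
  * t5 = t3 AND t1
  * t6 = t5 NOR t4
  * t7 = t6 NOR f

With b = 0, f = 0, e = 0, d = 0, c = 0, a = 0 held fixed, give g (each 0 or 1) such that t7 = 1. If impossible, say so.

no solution exists

With b = 0, f = 0, e = 0, d = 0, c = 0, a = 0 fixed, none of the 2 settings of g give t7 = 1.
For example, with g=0:
t1 = b NOR d = 0 NOR 0 = 1
t2 = g OR c = 0 OR 0 = 0
t3 = t2 AND a = 0 AND 0 = 0
t4 = f AND e = 0 AND 0 = 0
t5 = t3 AND t1 = 0 AND 1 = 0
t6 = t5 NOR t4 = 0 NOR 0 = 1
t7 = t6 NOR f = 1 NOR 0 = 0
giving t7 = 0 ≠ 1.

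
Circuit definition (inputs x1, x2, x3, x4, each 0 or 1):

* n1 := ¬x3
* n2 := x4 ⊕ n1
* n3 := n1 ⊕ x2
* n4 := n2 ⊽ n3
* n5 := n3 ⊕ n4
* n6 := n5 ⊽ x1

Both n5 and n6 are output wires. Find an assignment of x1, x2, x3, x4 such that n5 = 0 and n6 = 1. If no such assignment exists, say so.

Check with x1=0 x2=0 x3=1 x4=1:
n1 = ¬x3 = ¬1 = 0
n2 = x4 ⊕ n1 = 1 ⊕ 0 = 1
n3 = n1 ⊕ x2 = 0 ⊕ 0 = 0
n4 = n2 ⊽ n3 = 1 ⊽ 0 = 0
n5 = n3 ⊕ n4 = 0 ⊕ 0 = 0
n6 = n5 ⊽ x1 = 0 ⊽ 0 = 1
So n5 = 0 and n6 = 1.

x1=0 x2=0 x3=1 x4=1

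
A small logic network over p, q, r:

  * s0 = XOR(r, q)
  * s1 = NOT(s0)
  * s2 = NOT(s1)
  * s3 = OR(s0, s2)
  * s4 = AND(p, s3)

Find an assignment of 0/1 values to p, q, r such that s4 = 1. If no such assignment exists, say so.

p=1, q=0, r=1

Check with p=1, q=0, r=1:
s0 = XOR(r, q) = XOR(1, 0) = 1
s1 = NOT(s0) = NOT 1 = 0
s2 = NOT(s1) = NOT 0 = 1
s3 = OR(s0, s2) = OR(1, 1) = 1
s4 = AND(p, s3) = AND(1, 1) = 1
So s4 = 1 as required.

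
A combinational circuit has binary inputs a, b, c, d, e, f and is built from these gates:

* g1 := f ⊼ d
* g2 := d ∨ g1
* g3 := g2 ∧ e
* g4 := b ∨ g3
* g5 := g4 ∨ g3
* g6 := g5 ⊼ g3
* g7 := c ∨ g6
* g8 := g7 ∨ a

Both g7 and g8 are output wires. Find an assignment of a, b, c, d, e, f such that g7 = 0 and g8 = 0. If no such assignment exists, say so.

Check with a=0, b=1, c=0, d=0, e=1, f=0:
g1 = f ⊼ d = 0 ⊼ 0 = 1
g2 = d ∨ g1 = 0 ∨ 1 = 1
g3 = g2 ∧ e = 1 ∧ 1 = 1
g4 = b ∨ g3 = 1 ∨ 1 = 1
g5 = g4 ∨ g3 = 1 ∨ 1 = 1
g6 = g5 ⊼ g3 = 1 ⊼ 1 = 0
g7 = c ∨ g6 = 0 ∨ 0 = 0
g8 = g7 ∨ a = 0 ∨ 0 = 0
So g7 = 0 and g8 = 0.

a=0, b=1, c=0, d=0, e=1, f=0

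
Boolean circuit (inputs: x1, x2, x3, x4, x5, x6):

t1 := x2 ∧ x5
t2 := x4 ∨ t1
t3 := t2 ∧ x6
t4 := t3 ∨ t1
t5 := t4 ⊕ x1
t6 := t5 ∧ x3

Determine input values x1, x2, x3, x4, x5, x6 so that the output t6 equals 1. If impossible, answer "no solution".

t6 = t5 ∧ x3 must be 1, so both t5 = 1 and x3 = 1.
t5 = t4 ⊕ x1 must be 1, so t4 and x1 differ.
Check with x1=0, x2=1, x3=1, x4=1, x5=0, x6=1:
t1 = x2 ∧ x5 = 1 ∧ 0 = 0
t2 = x4 ∨ t1 = 1 ∨ 0 = 1
t3 = t2 ∧ x6 = 1 ∧ 1 = 1
t4 = t3 ∨ t1 = 1 ∨ 0 = 1
t5 = t4 ⊕ x1 = 1 ⊕ 0 = 1
t6 = t5 ∧ x3 = 1 ∧ 1 = 1
So t6 = 1 as required.

x1=0, x2=1, x3=1, x4=1, x5=0, x6=1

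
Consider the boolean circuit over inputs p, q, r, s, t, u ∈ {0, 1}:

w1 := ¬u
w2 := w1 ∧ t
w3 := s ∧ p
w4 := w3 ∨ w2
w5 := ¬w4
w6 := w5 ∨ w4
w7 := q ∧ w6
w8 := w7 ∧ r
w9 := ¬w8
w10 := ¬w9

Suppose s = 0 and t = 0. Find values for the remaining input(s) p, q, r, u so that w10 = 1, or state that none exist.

w10 = ¬w9 must be 1, so w9 = 0.
Check with s = 0 and t = 0 and p=0, q=1, r=1, u=1:
w1 = ¬u = ¬1 = 0
w2 = w1 ∧ t = 0 ∧ 0 = 0
w3 = s ∧ p = 0 ∧ 0 = 0
w4 = w3 ∨ w2 = 0 ∨ 0 = 0
w5 = ¬w4 = ¬0 = 1
w6 = w5 ∨ w4 = 1 ∨ 0 = 1
w7 = q ∧ w6 = 1 ∧ 1 = 1
w8 = w7 ∧ r = 1 ∧ 1 = 1
w9 = ¬w8 = ¬1 = 0
w10 = ¬w9 = ¬0 = 1
So w10 = 1.

p=0 q=1 r=1 u=1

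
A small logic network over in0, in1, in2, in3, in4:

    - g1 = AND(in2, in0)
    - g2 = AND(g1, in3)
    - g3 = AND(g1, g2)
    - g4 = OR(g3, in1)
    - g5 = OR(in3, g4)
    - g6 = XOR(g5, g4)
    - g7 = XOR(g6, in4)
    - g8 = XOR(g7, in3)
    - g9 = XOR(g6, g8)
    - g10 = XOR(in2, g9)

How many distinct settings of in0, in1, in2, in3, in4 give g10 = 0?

16

g10 = XOR(in2, g9) must be 0, so in2 and g9 are equal.
Enumerating the 32 input combinations, 16 give g10 = 0 and 16 give g10 = 1.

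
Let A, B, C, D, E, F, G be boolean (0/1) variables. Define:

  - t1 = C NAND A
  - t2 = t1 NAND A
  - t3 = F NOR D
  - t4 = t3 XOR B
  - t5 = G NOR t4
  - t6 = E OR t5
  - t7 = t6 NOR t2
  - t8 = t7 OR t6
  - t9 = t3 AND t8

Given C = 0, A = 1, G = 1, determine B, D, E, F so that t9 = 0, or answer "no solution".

t9 = t3 AND t8 must be 0, so at least one of t3, t8 is 0.
Check with C = 0, A = 1, G = 1 and B=0, D=1, E=0, F=0:
t1 = C NAND A = 0 NAND 1 = 1
t2 = t1 NAND A = 1 NAND 1 = 0
t3 = F NOR D = 0 NOR 1 = 0
t4 = t3 XOR B = 0 XOR 0 = 0
t5 = G NOR t4 = 1 NOR 0 = 0
t6 = E OR t5 = 0 OR 0 = 0
t7 = t6 NOR t2 = 0 NOR 0 = 1
t8 = t7 OR t6 = 1 OR 0 = 1
t9 = t3 AND t8 = 0 AND 1 = 0
So t9 = 0.

B=0 D=1 E=0 F=0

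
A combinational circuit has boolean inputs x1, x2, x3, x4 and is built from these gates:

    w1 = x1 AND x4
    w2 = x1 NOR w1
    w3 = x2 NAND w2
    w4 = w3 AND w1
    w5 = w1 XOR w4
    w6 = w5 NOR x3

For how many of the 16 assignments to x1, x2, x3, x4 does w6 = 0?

w6 = w5 NOR x3 must be 0, so at least one of w5, x3 is 1.
Enumerating the 16 input combinations, 8 give w6 = 0 and 8 give w6 = 1.

8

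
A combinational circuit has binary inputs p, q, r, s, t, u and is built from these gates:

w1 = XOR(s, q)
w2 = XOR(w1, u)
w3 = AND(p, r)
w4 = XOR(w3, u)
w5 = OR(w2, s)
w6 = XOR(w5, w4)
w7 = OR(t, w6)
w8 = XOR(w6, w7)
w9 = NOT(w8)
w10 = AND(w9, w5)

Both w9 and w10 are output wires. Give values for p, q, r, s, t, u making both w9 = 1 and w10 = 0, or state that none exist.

p=0, q=1, r=1, s=0, t=0, u=1

Check with p=0, q=1, r=1, s=0, t=0, u=1:
w1 = XOR(s, q) = XOR(0, 1) = 1
w2 = XOR(w1, u) = XOR(1, 1) = 0
w3 = AND(p, r) = AND(0, 1) = 0
w4 = XOR(w3, u) = XOR(0, 1) = 1
w5 = OR(w2, s) = OR(0, 0) = 0
w6 = XOR(w5, w4) = XOR(0, 1) = 1
w7 = OR(t, w6) = OR(0, 1) = 1
w8 = XOR(w6, w7) = XOR(1, 1) = 0
w9 = NOT(w8) = NOT 0 = 1
w10 = AND(w9, w5) = AND(1, 0) = 0
So w9 = 1 and w10 = 0.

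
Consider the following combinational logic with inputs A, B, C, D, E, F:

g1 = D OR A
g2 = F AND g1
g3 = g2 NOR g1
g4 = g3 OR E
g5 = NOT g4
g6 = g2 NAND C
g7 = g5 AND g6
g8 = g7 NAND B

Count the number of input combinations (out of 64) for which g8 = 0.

g8 = g7 NAND B must be 0, so both g7 = 1 and B = 1.
g7 = g5 AND g6 must be 1, so both g5 = 1 and g6 = 1.
Enumerating the 64 input combinations, 9 give g8 = 0 and 55 give g8 = 1.

9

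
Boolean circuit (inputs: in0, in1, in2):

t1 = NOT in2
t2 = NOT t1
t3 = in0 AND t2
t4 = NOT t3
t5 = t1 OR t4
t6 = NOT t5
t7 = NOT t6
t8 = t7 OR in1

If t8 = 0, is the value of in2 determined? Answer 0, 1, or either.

t8 = t7 OR in1 must be 0, so both t7 = 0 and in1 = 0.
t7 = NOT t6 must be 0, so t6 = 1.
t6 = NOT t5 must be 1, so t5 = 0.
Every assignment with t8 = 0 has in2 = 1; there are 1 such assignment(s).
  in0=1, in1=0, in2=1

1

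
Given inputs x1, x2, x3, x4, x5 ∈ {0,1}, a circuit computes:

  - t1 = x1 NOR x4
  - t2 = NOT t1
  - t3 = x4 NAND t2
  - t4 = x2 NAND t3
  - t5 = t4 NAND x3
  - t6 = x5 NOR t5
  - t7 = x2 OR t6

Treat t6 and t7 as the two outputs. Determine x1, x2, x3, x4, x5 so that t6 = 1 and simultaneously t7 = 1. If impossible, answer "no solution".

x1=0 x2=1 x3=1 x4=1 x5=0

Check with x1=0 x2=1 x3=1 x4=1 x5=0:
t1 = x1 NOR x4 = 0 NOR 1 = 0
t2 = NOT t1 = NOT 0 = 1
t3 = x4 NAND t2 = 1 NAND 1 = 0
t4 = x2 NAND t3 = 1 NAND 0 = 1
t5 = t4 NAND x3 = 1 NAND 1 = 0
t6 = x5 NOR t5 = 0 NOR 0 = 1
t7 = x2 OR t6 = 1 OR 1 = 1
So t6 = 1 and t7 = 1.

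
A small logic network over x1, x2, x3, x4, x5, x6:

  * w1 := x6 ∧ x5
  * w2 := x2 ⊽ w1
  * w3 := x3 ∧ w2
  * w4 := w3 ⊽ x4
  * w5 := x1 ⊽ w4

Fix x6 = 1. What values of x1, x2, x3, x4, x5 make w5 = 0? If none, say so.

x1=1, x2=0, x3=0, x4=0, x5=1

Check with x6 = 1 and x1=1, x2=0, x3=0, x4=0, x5=1:
w1 = x6 ∧ x5 = 1 ∧ 1 = 1
w2 = x2 ⊽ w1 = 0 ⊽ 1 = 0
w3 = x3 ∧ w2 = 0 ∧ 0 = 0
w4 = w3 ⊽ x4 = 0 ⊽ 0 = 1
w5 = x1 ⊽ w4 = 1 ⊽ 1 = 0
So w5 = 0.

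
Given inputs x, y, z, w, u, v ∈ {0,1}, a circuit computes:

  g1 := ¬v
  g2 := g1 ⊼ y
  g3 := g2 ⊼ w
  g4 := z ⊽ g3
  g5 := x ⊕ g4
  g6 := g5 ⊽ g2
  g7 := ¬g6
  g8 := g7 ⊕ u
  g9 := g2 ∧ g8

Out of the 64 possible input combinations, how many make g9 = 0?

g9 = g2 ∧ g8 must be 0, so at least one of g2, g8 is 0.
Enumerating the 64 input combinations, 40 give g9 = 0 and 24 give g9 = 1.

40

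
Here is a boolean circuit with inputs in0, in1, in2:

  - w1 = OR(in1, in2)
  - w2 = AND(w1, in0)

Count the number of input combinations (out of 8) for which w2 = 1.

w2 = AND(w1, in0) must be 1, so both w1 = 1 and in0 = 1.
w1 = OR(in1, in2) must be 1, so at least one of in1, in2 is 1.
Satisfying assignments:
  in0=1, in1=0, in2=1
  in0=1, in1=1, in2=0
  in0=1, in1=1, in2=1

3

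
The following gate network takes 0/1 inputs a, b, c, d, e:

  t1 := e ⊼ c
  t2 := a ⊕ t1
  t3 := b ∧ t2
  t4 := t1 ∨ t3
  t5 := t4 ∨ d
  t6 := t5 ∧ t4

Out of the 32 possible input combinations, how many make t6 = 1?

26

t6 = t5 ∧ t4 must be 1, so both t5 = 1 and t4 = 1.
t5 = t4 ∨ d must be 1, so at least one of t4, d is 1.
Enumerating the 32 input combinations, 26 give t6 = 1 and 6 give t6 = 0.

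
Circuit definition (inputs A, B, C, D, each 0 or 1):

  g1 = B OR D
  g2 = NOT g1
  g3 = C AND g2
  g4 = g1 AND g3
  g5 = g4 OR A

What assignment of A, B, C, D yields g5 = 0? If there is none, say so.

A=0, B=1, C=1, D=1

Check with A=0, B=1, C=1, D=1:
g1 = B OR D = 1 OR 1 = 1
g2 = NOT g1 = NOT 1 = 0
g3 = C AND g2 = 1 AND 0 = 0
g4 = g1 AND g3 = 1 AND 0 = 0
g5 = g4 OR A = 0 OR 0 = 0
So g5 = 0 as required.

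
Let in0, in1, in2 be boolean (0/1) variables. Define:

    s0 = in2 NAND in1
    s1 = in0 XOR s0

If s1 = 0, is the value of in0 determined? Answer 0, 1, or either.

Both values of in0 occur among assignments with s1 = 0:
  in0=0: in0=0, in1=1, in2=1
  in0=1: in0=1, in1=0, in2=0

either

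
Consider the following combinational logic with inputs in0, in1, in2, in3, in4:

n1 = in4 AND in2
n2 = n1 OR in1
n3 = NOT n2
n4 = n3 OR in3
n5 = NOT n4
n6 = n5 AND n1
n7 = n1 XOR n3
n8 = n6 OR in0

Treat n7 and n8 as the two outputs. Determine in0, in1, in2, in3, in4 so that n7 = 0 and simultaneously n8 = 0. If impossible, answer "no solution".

Check with in0=0, in1=1, in2=0, in3=1, in4=1:
n1 = in4 AND in2 = 1 AND 0 = 0
n2 = n1 OR in1 = 0 OR 1 = 1
n3 = NOT n2 = NOT 1 = 0
n4 = n3 OR in3 = 0 OR 1 = 1
n5 = NOT n4 = NOT 1 = 0
n6 = n5 AND n1 = 0 AND 0 = 0
n7 = n1 XOR n3 = 0 XOR 0 = 0
n8 = n6 OR in0 = 0 OR 0 = 0
So n7 = 0 and n8 = 0.

in0=0, in1=1, in2=0, in3=1, in4=1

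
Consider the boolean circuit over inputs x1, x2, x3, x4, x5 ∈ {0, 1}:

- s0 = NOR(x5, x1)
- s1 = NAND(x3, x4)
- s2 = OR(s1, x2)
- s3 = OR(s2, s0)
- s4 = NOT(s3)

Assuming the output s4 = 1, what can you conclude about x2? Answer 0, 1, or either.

s4 = NOT(s3) must be 1, so s3 = 0.
Every assignment with s4 = 1 has x2 = 0; there are 3 such assignment(s).
  x1=0, x2=0, x3=1, x4=1, x5=1
  x1=1, x2=0, x3=1, x4=1, x5=0
  x1=1, x2=0, x3=1, x4=1, x5=1

0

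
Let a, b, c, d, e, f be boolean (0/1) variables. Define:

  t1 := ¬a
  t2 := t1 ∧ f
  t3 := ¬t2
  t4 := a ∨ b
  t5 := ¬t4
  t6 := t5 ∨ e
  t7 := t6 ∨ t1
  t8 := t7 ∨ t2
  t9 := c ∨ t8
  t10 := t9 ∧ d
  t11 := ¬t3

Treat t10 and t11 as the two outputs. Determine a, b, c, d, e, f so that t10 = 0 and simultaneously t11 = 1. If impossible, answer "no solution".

a=0, b=1, c=0, d=0, e=1, f=1

Check with a=0, b=1, c=0, d=0, e=1, f=1:
t1 = ¬a = ¬0 = 1
t2 = t1 ∧ f = 1 ∧ 1 = 1
t3 = ¬t2 = ¬1 = 0
t4 = a ∨ b = 0 ∨ 1 = 1
t5 = ¬t4 = ¬1 = 0
t6 = t5 ∨ e = 0 ∨ 1 = 1
t7 = t6 ∨ t1 = 1 ∨ 1 = 1
t8 = t7 ∨ t2 = 1 ∨ 1 = 1
t9 = c ∨ t8 = 0 ∨ 1 = 1
t10 = t9 ∧ d = 1 ∧ 0 = 0
t11 = ¬t3 = ¬0 = 1
So t10 = 0 and t11 = 1.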